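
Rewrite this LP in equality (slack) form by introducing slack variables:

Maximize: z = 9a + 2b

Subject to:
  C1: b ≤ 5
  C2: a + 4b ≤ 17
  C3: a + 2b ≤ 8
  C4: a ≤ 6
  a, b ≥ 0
max z = 9a + 2b

s.t.
  b + s1 = 5
  a + 4b + s2 = 17
  a + 2b + s3 = 8
  a + s4 = 6
  a, b, s1, s2, s3, s4 ≥ 0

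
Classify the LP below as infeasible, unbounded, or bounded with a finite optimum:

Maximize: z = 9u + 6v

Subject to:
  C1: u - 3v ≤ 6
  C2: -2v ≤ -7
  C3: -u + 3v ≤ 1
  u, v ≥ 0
Feasible point: (11, 4) satisfies every constraint, so the LP is feasible.
Direction d = (3, 1): for each constraint row a, a·d ≤ 0 —
  (1)(3) + (-3)(1) = 0 ≤ 0
  (0)(3) + (-2)(1) = -2 ≤ 0
  (-1)(3) + (3)(1) = 0 ≤ 0
and d ≥ 0, so (11, 4) + t·d stays feasible for every t ≥ 0. Along this ray z = 9u + 6v changes by 33 per unit t, so z → +∞.

The LP is unbounded; z can be made arbitrarily large.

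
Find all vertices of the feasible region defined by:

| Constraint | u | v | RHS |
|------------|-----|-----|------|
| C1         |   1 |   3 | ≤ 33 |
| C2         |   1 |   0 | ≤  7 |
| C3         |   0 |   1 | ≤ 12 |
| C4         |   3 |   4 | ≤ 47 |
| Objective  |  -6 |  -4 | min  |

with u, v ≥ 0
Each vertex is the intersection of two constraint boundaries that also satisfies all remaining constraints:
  u = 0 and v = 0 → (0, 0)
  u = 7 and v = 0 → (7, 0)
  u = 7 and 3u + 4v = 47 → (7, 6.5)
  u + 3v = 33 and 3u + 4v = 47 → (1.8, 10.4)
  u + 3v = 33 and u = 0 → (0, 11)

Vertices: (0, 0), (7, 0), (7, 6.5), (1.8, 10.4), (0, 11)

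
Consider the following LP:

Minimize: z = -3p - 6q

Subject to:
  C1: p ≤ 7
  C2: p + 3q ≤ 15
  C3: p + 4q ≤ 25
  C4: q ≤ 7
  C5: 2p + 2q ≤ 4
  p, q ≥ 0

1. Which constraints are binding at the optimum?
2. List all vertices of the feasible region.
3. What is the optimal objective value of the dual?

1. C5, p ≥ 0
2. (0, 0), (2, 0), (0, 2)
3. -12 (by strong duality, equal to the primal optimum)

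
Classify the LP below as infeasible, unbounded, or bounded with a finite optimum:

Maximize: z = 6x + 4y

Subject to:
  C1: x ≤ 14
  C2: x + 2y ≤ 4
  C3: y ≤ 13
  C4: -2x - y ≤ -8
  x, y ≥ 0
The point (4, 0) satisfies every constraint, so the LP is feasible; the constraints give x ≤ 14 and y ≤ 13, which with x, y ≥ 0 keep the feasible region inside a bounded box. A feasible, bounded LP attains a finite optimum at a vertex.

Evaluating z = 6x + 4y at each vertex:
  (4, 0): z = 24

The LP has an optimal solution: (4, 0) with z = 24.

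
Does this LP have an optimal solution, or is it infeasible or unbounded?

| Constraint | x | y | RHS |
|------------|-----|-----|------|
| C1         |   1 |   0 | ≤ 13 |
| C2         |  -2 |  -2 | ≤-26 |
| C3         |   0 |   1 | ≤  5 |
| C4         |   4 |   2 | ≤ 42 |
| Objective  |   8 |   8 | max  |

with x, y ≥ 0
The point (8, 5) satisfies every constraint, so the LP is feasible; the constraints give x ≤ 13 and y ≤ 5, which with x, y ≥ 0 keep the feasible region inside a bounded box. A feasible, bounded LP attains a finite optimum at a vertex.

Evaluating z = 8x + 8y at each vertex:
  (8, 5): z = 104

The LP has an optimal solution: (8, 5) with z = 104.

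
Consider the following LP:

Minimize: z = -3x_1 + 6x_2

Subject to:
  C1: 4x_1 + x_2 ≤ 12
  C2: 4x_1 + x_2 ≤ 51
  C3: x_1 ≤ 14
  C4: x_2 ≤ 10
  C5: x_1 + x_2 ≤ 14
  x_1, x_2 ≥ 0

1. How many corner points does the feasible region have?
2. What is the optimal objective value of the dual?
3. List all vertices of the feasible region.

1. 4
2. -9 (by strong duality, equal to the primal optimum)
3. (0, 0), (3, 0), (0.5, 10), (0, 10)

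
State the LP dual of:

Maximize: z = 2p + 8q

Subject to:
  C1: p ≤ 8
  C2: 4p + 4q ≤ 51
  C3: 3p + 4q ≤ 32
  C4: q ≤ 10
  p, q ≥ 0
Minimize: z = 8y1 + 51y2 + 32y3 + 10y4

Subject to:
  C1: -y1 - 4y2 - 3y3 ≤ -2
  C2: -4y2 - 4y3 - y4 ≤ -8
  y1, y2, y3, y4 ≥ 0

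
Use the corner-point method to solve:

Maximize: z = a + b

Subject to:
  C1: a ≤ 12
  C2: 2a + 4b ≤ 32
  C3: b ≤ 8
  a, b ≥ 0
a = 12, b = 2, z = 14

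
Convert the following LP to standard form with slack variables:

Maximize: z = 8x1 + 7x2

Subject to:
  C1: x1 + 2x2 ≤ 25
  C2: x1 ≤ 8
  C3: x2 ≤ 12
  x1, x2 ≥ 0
max z = 8x1 + 7x2

s.t.
  x1 + 2x2 + s1 = 25
  x1 + s2 = 8
  x2 + s3 = 12
  x1, x2, s1, s2, s3 ≥ 0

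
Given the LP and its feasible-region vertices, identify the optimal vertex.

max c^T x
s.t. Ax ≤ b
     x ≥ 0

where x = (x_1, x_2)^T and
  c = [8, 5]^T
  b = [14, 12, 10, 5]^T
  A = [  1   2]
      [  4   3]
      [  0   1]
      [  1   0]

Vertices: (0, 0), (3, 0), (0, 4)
Evaluating z = 8x_1 + 5x_2 at each vertex:
  (0, 0): z = 0
  (3, 0): z = 24
  (0, 4): z = 20

The largest value is z = 24, attained at (3, 0).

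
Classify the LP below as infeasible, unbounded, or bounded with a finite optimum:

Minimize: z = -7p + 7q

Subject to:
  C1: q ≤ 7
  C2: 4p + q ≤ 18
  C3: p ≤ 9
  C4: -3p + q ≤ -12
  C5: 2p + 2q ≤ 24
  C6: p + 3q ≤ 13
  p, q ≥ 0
The point (4.5, 0) satisfies every constraint, so the LP is feasible; the constraints give p ≤ 9 and q ≤ 7, which with p, q ≥ 0 keep the feasible region inside a bounded box. A feasible, bounded LP attains a finite optimum at a vertex.

Evaluating z = -7p + 7q at each vertex:
  (4, 0): z = -28
  (4.5, 0): z = -31.5
  (4.286, 0.8571): z = -24

The LP has an optimal solution: (4.5, 0) with z = -31.5.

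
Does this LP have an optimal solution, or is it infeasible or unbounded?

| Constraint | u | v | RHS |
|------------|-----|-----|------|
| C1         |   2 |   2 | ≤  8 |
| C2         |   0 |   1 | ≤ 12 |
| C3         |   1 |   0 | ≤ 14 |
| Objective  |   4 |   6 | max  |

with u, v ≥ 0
The point (0, 4) satisfies every constraint, so the LP is feasible; the constraints give u ≤ 14 and v ≤ 12, which with u, v ≥ 0 keep the feasible region inside a bounded box. A feasible, bounded LP attains a finite optimum at a vertex.

Evaluating z = 4u + 6v at each vertex:
  (0, 0): z = 0
  (4, 0): z = 16
  (0, 4): z = 24

The LP has an optimal solution: (0, 4) with z = 24.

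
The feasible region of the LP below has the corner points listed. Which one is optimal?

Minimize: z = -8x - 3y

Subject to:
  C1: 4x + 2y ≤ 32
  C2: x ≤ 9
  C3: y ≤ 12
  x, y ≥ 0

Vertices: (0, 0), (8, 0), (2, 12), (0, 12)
(8, 0) with z = -64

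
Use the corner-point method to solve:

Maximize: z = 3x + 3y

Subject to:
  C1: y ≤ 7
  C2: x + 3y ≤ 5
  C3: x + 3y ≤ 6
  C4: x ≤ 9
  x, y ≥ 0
Each vertex is the intersection of two constraint boundaries that also satisfies all remaining constraints:
  x = 0 and y = 0 → (0, 0)
  x + 3y = 5 and y = 0 → (5, 0)
  x + 3y = 5 and x = 0 → (0, 1.667)

Evaluating z = 3x + 3y at each vertex:
  (0, 0): z = 0
  (5, 0): z = 15
  (0, 1.667): z = 5

The maximum is at (5, 0) with z = 15.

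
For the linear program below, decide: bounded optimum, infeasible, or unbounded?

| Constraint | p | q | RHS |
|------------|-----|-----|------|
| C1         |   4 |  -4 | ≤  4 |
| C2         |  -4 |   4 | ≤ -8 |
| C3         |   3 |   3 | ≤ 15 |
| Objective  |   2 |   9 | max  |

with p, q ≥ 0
C1 requires 4p - 4q ≤ 4, while C2 (-4p + 4q ≤ -8) is equivalent to 4p - 4q ≥ 8. Together they would need 8 ≤ 4p - 4q ≤ 4, which is impossible since 8 > 4. No point satisfies all constraints.

The feasible region is empty; the LP is infeasible.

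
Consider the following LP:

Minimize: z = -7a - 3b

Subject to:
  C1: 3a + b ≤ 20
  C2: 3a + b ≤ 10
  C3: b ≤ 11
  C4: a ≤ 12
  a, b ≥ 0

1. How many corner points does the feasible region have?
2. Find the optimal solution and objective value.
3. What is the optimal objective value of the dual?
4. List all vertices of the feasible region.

1. 3
2. a = 0, b = 10, z = -30
3. -30 (by strong duality, equal to the primal optimum)
4. (0, 0), (3.333, 0), (0, 10)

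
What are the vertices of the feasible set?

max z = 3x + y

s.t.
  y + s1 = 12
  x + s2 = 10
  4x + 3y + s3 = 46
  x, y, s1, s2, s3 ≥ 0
Each vertex is the intersection of two constraint boundaries that also satisfies all remaining constraints:
  x = 0 and y = 0 → (0, 0)
  x = 10 and y = 0 → (10, 0)
  x = 10 and 4x + 3y = 46 → (10, 2)
  y = 12 and 4x + 3y = 46 → (2.5, 12)
  y = 12 and x = 0 → (0, 12)

Vertices: (0, 0), (10, 0), (10, 2), (2.5, 12), (0, 12)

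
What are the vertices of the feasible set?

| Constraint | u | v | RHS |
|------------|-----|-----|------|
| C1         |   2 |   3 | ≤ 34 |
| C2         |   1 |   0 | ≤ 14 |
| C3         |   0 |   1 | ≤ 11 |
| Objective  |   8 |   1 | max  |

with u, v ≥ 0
Each vertex is the intersection of two constraint boundaries that also satisfies all remaining constraints:
  u = 0 and v = 0 → (0, 0)
  u = 14 and v = 0 → (14, 0)
  2u + 3v = 34 and u = 14 → (14, 2)
  2u + 3v = 34 and v = 11 → (0.5, 11)
  v = 11 and u = 0 → (0, 11)

Vertices: (0, 0), (14, 0), (14, 2), (0.5, 11), (0, 11)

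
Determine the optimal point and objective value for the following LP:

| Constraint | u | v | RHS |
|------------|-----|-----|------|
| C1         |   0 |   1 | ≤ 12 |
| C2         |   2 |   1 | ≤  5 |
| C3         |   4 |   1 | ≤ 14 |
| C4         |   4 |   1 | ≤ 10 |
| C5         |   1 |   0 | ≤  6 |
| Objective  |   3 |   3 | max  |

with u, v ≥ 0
u = 0, v = 5, z = 15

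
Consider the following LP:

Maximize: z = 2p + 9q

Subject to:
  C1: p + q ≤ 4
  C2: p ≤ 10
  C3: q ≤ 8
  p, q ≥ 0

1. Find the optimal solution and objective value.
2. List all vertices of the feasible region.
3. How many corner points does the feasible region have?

1. p = 0, q = 4, z = 36
2. (0, 0), (4, 0), (0, 4)
3. 3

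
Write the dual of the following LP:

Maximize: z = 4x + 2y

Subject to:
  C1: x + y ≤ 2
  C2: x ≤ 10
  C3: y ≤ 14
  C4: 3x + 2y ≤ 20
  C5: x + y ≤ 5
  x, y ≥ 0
Minimize: z = 2y1 + 10y2 + 14y3 + 20y4 + 5y5

Subject to:
  C1: -y1 - y2 - 3y4 - y5 ≤ -4
  C2: -y1 - y3 - 2y4 - y5 ≤ -2
  y1, y2, y3, y4, y5 ≥ 0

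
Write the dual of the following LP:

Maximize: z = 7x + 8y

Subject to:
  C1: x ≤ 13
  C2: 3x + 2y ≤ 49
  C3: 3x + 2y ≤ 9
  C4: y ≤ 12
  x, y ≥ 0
Minimize: z = 13y1 + 49y2 + 9y3 + 12y4

Subject to:
  C1: -y1 - 3y2 - 3y3 ≤ -7
  C2: -2y2 - 2y3 - y4 ≤ -8
  y1, y2, y3, y4 ≥ 0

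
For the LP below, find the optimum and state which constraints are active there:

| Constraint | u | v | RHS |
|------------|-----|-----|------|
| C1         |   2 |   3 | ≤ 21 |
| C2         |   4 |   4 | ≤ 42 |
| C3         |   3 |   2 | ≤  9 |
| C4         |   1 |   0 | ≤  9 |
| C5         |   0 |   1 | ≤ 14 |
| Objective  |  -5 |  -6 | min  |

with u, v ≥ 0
Optimal: u = 0, v = 4.5
Slack at optimum:
  C1: slack = 7.5
  C2: slack = 24
  C3: slack = 0 (binding)
  C4: slack = 9
  C5: slack = 9.5
  u ≥ 0: u = 0 (binding)
  v ≥ 0: v = 4.5
Binding constraints: C3, u ≥ 0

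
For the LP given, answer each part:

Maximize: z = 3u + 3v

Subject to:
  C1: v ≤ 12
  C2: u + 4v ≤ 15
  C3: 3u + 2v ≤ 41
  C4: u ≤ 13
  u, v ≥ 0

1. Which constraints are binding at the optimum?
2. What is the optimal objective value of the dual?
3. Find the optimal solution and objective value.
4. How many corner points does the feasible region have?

1. C2, C4
2. 40.5 (by strong duality, equal to the primal optimum)
3. u = 13, v = 0.5, z = 40.5
4. 4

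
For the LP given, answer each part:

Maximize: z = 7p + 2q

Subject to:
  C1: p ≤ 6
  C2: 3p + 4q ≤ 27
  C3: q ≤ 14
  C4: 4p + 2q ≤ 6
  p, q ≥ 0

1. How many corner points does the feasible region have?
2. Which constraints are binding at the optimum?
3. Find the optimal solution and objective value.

1. 3
2. C4, q ≥ 0
3. p = 1.5, q = 0, z = 10.5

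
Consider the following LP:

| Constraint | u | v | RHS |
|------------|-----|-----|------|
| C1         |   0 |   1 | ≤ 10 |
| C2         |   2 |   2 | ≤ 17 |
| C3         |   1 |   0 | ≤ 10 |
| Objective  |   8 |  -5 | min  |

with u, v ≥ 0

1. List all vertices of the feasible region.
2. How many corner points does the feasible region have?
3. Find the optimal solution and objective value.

1. (0, 0), (8.5, 0), (0, 8.5)
2. 3
3. u = 0, v = 8.5, z = -42.5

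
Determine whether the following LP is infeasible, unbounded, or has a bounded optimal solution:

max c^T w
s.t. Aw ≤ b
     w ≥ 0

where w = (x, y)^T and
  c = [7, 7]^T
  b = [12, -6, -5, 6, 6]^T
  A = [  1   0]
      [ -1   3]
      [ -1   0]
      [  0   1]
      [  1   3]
The point (6, 0) satisfies every constraint, so the LP is feasible; the constraints give x ≤ 12 and y ≤ 6, which with x, y ≥ 0 keep the feasible region inside a bounded box. A feasible, bounded LP attains a finite optimum at a vertex.

Evaluating z = 7x + 7y at each vertex:
  (6, 0): z = 42

Bounded optimum: z* = 42 at (6, 0).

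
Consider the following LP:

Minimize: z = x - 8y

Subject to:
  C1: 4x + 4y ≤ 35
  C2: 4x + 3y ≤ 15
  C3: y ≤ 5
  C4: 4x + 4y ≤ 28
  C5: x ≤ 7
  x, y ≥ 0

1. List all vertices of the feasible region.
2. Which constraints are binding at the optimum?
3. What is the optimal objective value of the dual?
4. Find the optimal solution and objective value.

1. (0, 0), (3.75, 0), (0, 5)
2. C2, C3, x ≥ 0
3. -40 (by strong duality, equal to the primal optimum)
4. x = 0, y = 5, z = -40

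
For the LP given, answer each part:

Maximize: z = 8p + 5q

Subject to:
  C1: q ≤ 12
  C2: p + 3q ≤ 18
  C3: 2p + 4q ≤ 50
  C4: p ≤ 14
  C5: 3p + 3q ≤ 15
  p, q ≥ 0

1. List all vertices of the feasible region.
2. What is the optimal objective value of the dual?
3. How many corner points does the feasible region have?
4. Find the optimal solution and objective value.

1. (0, 0), (5, 0), (0, 5)
2. 40 (by strong duality, equal to the primal optimum)
3. 3
4. p = 5, q = 0, z = 40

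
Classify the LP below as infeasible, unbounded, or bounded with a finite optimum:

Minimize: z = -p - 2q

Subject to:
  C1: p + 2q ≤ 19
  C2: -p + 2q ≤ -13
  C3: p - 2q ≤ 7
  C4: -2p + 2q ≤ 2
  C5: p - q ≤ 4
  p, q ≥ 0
C3 requires p - 2q ≤ 7, while C2 (-p + 2q ≤ -13) is equivalent to p - 2q ≥ 13. Together they would need 13 ≤ p - 2q ≤ 7, which is impossible since 13 > 7. No point satisfies all constraints.

The feasible region is empty; the LP is infeasible.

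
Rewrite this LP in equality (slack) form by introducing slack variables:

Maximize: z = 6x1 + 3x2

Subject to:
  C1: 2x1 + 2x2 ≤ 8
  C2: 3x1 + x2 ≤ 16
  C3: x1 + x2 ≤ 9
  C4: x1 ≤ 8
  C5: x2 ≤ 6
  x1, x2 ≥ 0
max z = 6x1 + 3x2

s.t.
  2x1 + 2x2 + s1 = 8
  3x1 + x2 + s2 = 16
  x1 + x2 + s3 = 9
  x1 + s4 = 8
  x2 + s5 = 6
  x1, x2, s1, s2, s3, s4, s5 ≥ 0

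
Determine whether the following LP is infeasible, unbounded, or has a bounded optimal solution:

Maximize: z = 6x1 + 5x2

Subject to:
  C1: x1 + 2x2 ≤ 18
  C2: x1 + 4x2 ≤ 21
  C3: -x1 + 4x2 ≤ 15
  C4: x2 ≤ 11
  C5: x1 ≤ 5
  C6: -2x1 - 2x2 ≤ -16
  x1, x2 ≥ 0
The point (5, 4) satisfies every constraint, so the LP is feasible; the constraints give x1 ≤ 5 and x2 ≤ 11, which with x1, x2 ≥ 0 keep the feasible region inside a bounded box. A feasible, bounded LP attains a finite optimum at a vertex.

The LP has an optimal solution: (5, 4) with z = 50.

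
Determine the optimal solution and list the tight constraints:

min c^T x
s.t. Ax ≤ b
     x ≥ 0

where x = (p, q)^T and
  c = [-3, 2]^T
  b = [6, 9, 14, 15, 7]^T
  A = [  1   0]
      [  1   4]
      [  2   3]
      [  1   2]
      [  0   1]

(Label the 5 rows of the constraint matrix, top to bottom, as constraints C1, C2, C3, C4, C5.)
Optimal: p = 6, q = 0
Slack at optimum:
  C1: slack = 0 (binding)
  C2: slack = 3
  C3: slack = 2
  C4: slack = 9
  C5: slack = 7
  p ≥ 0: p = 6
  q ≥ 0: q = 0 (binding)
Binding constraints: C1, q ≥ 0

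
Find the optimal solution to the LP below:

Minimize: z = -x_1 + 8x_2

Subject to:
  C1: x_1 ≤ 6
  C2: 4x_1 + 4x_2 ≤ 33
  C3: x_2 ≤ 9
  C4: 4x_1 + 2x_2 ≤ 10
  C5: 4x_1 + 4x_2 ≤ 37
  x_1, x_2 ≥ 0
x_1 = 2.5, x_2 = 0, z = -2.5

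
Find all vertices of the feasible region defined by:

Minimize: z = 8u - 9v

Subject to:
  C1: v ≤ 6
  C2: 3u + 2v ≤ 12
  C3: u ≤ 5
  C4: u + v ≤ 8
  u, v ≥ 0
Each vertex is the intersection of two constraint boundaries that also satisfies all remaining constraints:
  u = 0 and v = 0 → (0, 0)
  3u + 2v = 12 and v = 0 → (4, 0)
  v = 6 and 3u + 2v = 12 → (0, 6)

Vertices: (0, 0), (4, 0), (0, 6)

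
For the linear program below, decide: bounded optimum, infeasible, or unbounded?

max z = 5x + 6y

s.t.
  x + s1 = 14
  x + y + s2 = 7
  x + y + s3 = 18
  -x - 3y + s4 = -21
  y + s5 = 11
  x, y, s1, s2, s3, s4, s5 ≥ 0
The point (0, 7) satisfies every constraint, so the LP is feasible; the constraints give x ≤ 14 and y ≤ 11, which with x, y ≥ 0 keep the feasible region inside a bounded box. A feasible, bounded LP attains a finite optimum at a vertex.

Evaluating z = 5x + 6y at each vertex:
  (0, 7): z = 42

The LP has an optimal solution: (0, 7) with z = 42.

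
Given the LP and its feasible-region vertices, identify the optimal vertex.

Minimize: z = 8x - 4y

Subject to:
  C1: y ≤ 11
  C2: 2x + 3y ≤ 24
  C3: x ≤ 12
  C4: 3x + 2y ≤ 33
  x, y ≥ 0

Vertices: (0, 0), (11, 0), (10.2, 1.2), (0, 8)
(0, 8) with z = -32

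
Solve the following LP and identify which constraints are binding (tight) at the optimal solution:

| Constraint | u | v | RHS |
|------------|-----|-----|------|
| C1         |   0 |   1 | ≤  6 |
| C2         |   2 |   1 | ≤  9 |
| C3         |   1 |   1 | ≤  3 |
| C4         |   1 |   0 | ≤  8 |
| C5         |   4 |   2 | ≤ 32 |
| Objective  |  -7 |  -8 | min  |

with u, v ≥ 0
Optimal: u = 0, v = 3
Binding: C3, u ≥ 0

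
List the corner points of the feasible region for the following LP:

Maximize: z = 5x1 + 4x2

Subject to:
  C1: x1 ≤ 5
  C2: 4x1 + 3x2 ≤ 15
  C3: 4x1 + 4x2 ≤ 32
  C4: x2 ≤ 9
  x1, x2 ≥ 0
Each vertex is the intersection of two constraint boundaries that also satisfies all remaining constraints:
  x1 = 0 and x2 = 0 → (0, 0)
  4x1 + 3x2 = 15 and x2 = 0 → (3.75, 0)
  4x1 + 3x2 = 15 and x1 = 0 → (0, 5)

Vertices: (0, 0), (3.75, 0), (0, 5)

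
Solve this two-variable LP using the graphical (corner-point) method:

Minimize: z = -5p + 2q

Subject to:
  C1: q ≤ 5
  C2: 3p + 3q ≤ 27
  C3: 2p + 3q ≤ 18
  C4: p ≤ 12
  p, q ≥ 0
Each vertex is the intersection of two constraint boundaries that also satisfies all remaining constraints:
  p = 0 and q = 0 → (0, 0)
  3p + 3q = 27 and 2p + 3q = 18 → (9, 0)
  q = 5 and 2p + 3q = 18 → (1.5, 5)
  q = 5 and p = 0 → (0, 5)

Evaluating z = -5p + 2q at each vertex:
  (0, 0): z = 0
  (9, 0): z = -45
  (1.5, 5): z = 2.5
  (0, 5): z = 10

The minimum is at (9, 0) with z = -45.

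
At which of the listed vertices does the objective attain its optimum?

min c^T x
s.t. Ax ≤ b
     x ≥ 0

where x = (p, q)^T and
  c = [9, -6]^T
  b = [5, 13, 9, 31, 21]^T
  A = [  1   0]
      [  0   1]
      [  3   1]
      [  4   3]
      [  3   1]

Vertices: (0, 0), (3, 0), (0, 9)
(0, 9) with z = -54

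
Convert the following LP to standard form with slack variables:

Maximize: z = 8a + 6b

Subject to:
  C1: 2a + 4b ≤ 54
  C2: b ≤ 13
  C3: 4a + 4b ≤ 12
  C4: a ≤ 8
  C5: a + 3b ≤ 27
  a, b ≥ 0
max z = 8a + 6b

s.t.
  2a + 4b + s1 = 54
  b + s2 = 13
  4a + 4b + s3 = 12
  a + s4 = 8
  a + 3b + s5 = 27
  a, b, s1, s2, s3, s4, s5 ≥ 0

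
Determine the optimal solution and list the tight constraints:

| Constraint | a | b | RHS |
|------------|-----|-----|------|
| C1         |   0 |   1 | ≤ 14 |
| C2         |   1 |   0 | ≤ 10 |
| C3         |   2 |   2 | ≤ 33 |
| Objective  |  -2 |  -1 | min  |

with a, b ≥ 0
Optimal: a = 10, b = 6.5
Slack at optimum:
  C1: slack = 7.5
  C2: slack = 0 (binding)
  C3: slack = 0 (binding)
  a ≥ 0: a = 10
  b ≥ 0: b = 6.5
Binding constraints: C2, C3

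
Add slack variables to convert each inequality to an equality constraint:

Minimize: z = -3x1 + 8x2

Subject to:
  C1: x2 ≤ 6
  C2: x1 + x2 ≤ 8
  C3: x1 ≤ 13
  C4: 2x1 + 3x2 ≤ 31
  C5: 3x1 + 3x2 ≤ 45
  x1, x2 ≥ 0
min z = -3x1 + 8x2

s.t.
  x2 + s1 = 6
  x1 + x2 + s2 = 8
  x1 + s3 = 13
  2x1 + 3x2 + s4 = 31
  3x1 + 3x2 + s5 = 45
  x1, x2, s1, s2, s3, s4, s5 ≥ 0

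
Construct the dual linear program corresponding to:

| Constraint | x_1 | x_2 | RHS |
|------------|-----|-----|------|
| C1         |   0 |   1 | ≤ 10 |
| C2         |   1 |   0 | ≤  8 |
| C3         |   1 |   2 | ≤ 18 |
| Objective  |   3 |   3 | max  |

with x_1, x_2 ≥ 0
Minimize: z = 10y1 + 8y2 + 18y3

Subject to:
  C1: -y2 - y3 ≤ -3
  C2: -y1 - 2y3 ≤ -3
  y1, y2, y3 ≥ 0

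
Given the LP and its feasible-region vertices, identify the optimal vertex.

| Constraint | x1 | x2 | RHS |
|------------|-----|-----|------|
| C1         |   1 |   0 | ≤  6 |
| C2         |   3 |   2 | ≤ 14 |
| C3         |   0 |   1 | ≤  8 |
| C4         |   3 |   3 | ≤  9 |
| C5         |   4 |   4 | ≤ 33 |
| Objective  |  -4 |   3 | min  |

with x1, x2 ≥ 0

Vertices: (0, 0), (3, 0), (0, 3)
Evaluating z = -4x1 + 3x2 at each vertex:
  (0, 0): z = 0
  (3, 0): z = -12
  (0, 3): z = 9

The smallest value is z = -12, attained at (3, 0).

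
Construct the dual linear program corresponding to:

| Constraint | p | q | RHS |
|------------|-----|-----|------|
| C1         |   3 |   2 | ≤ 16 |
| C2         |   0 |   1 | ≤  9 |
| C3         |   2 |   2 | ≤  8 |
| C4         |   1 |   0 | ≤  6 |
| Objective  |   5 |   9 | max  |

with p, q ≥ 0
Minimize: z = 16y1 + 9y2 + 8y3 + 6y4

Subject to:
  C1: -3y1 - 2y3 - y4 ≤ -5
  C2: -2y1 - y2 - 2y3 ≤ -9
  y1, y2, y3, y4 ≥ 0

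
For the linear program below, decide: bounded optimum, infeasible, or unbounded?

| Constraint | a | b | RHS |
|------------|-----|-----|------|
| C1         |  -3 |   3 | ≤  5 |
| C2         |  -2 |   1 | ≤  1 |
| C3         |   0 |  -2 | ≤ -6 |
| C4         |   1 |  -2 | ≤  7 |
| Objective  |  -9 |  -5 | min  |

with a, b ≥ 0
Feasible point: (2, 3) satisfies every constraint, so the LP is feasible.
Direction d = (1, 1): for each constraint row a, a·d ≤ 0 —
  (-3)(1) + (3)(1) = 0 ≤ 0
  (-2)(1) + (1)(1) = -1 ≤ 0
  (0)(1) + (-2)(1) = -2 ≤ 0
  (1)(1) + (-2)(1) = -1 ≤ 0
and d ≥ 0, so (2, 3) + t·d stays feasible for every t ≥ 0. Along this ray z = -9a - 5b changes by -14 per unit t, so z → −∞.

The LP is unbounded; z can be made arbitrarily small.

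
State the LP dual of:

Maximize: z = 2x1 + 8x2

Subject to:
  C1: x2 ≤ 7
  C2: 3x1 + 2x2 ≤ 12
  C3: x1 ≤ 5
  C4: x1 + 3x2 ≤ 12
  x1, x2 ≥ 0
Minimize: z = 7y1 + 12y2 + 5y3 + 12y4

Subject to:
  C1: -3y2 - y3 - y4 ≤ -2
  C2: -y1 - 2y2 - 3y4 ≤ -8
  y1, y2, y3, y4 ≥ 0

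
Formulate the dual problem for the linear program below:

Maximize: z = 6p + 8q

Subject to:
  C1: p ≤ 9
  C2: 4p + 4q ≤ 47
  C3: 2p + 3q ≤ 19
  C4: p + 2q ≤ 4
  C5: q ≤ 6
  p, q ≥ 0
Minimize: z = 9y1 + 47y2 + 19y3 + 4y4 + 6y5

Subject to:
  C1: -y1 - 4y2 - 2y3 - y4 ≤ -6
  C2: -4y2 - 3y3 - 2y4 - y5 ≤ -8
  y1, y2, y3, y4, y5 ≥ 0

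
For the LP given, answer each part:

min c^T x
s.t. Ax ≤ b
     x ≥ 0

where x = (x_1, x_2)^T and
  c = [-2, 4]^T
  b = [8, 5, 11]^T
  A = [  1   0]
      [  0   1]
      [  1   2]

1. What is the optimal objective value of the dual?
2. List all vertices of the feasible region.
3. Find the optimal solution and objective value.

1. -16 (by strong duality, equal to the primal optimum)
2. (0, 0), (8, 0), (8, 1.5), (1, 5), (0, 5)
3. x_1 = 8, x_2 = 0, z = -16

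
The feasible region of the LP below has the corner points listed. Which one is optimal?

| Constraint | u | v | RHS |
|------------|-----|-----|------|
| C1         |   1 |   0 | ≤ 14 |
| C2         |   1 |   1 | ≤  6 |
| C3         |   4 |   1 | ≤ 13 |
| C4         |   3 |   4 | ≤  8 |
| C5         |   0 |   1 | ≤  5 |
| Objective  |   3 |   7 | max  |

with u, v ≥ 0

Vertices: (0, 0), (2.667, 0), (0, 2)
Evaluating z = 3u + 7v at each vertex:
  (0, 0): z = 0
  (2.667, 0): z = 8
  (0, 2): z = 14

The largest value is z = 14, attained at (0, 2).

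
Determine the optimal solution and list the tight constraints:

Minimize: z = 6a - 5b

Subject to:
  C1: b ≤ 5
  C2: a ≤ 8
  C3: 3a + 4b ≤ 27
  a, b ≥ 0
Optimal: a = 0, b = 5
Slack at optimum:
  C1: slack = 0 (binding)
  C2: slack = 8
  C3: slack = 7
  a ≥ 0: a = 0 (binding)
  b ≥ 0: b = 5
Binding constraints: C1, a ≥ 0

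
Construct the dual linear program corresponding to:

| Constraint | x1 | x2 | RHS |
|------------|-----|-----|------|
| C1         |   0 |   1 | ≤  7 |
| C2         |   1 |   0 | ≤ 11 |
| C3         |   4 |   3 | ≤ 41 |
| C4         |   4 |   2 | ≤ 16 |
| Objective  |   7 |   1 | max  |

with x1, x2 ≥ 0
Minimize: z = 7y1 + 11y2 + 41y3 + 16y4

Subject to:
  C1: -y2 - 4y3 - 4y4 ≤ -7
  C2: -y1 - 3y3 - 2y4 ≤ -1
  y1, y2, y3, y4 ≥ 0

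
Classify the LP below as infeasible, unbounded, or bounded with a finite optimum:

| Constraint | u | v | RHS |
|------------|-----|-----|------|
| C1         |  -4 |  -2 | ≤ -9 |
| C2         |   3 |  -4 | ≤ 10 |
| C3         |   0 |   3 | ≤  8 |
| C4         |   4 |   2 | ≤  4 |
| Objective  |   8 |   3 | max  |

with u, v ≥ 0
C4 requires 4u + 2v ≤ 4, while C1 (-4u - 2v ≤ -9) is equivalent to 4u + 2v ≥ 9. Together they would need 9 ≤ 4u + 2v ≤ 4, which is impossible since 9 > 4. No point satisfies all constraints.

Infeasible — the constraint set is empty.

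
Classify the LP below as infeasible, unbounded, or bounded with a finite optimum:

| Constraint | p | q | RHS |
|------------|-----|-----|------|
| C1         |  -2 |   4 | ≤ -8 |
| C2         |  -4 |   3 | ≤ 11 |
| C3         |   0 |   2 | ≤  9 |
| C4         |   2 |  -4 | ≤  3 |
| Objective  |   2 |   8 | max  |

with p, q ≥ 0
C4 requires 2p - 4q ≤ 3, while C1 (-2p + 4q ≤ -8) is equivalent to 2p - 4q ≥ 8. Together they would need 8 ≤ 2p - 4q ≤ 3, which is impossible since 8 > 3. No point satisfies all constraints.

Infeasible — the constraint set is empty.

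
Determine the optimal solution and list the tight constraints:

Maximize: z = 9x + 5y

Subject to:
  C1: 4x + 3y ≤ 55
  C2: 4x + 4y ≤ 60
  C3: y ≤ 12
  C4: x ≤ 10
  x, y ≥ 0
Optimal: x = 10, y = 5
Slack at optimum:
  C1: slack = 0 (binding)
  C2: slack = 0 (binding)
  C3: slack = 7
  C4: slack = 0 (binding)
  x ≥ 0: x = 10
  y ≥ 0: y = 5
Binding constraints: C1, C2, C4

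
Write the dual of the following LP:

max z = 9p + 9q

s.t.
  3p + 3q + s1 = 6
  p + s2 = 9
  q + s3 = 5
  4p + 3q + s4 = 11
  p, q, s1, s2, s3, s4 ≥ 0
Minimize: z = 6y1 + 9y2 + 5y3 + 11y4

Subject to:
  C1: -3y1 - y2 - 4y4 ≤ -9
  C2: -3y1 - y3 - 3y4 ≤ -9
  y1, y2, y3, y4 ≥ 0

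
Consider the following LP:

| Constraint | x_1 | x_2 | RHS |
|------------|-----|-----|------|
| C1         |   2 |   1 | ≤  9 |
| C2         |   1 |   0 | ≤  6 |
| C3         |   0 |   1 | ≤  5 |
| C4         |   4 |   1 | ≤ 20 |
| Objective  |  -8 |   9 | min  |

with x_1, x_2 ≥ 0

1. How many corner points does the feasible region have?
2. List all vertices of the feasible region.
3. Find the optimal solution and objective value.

1. 4
2. (0, 0), (4.5, 0), (2, 5), (0, 5)
3. x_1 = 4.5, x_2 = 0, z = -36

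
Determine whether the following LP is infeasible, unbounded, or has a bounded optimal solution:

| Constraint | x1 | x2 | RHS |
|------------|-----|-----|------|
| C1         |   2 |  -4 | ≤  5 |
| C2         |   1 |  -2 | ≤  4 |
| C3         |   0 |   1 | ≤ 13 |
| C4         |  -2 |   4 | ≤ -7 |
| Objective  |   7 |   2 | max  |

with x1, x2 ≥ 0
C1 requires 2x1 - 4x2 ≤ 5, while C4 (-2x1 + 4x2 ≤ -7) is equivalent to 2x1 - 4x2 ≥ 7. Together they would need 7 ≤ 2x1 - 4x2 ≤ 5, which is impossible since 7 > 5. No point satisfies all constraints.

Infeasible — the constraint set is empty.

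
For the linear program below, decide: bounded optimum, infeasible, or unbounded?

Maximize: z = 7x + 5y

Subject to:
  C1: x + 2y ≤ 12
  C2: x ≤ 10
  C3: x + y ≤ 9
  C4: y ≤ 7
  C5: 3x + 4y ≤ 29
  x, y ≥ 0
The point (9, 0) satisfies every constraint, so the LP is feasible; the constraints give x ≤ 10 and y ≤ 7, which with x, y ≥ 0 keep the feasible region inside a bounded box. A feasible, bounded LP attains a finite optimum at a vertex.

The LP has an optimal solution: (9, 0) with z = 63.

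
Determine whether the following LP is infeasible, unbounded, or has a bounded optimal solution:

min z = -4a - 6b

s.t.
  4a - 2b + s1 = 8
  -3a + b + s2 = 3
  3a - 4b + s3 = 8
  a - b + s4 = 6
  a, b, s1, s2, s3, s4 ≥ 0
Feasible point: (0, 0) satisfies every constraint, so the LP is feasible.
Direction d = (1, 2): for each constraint row a, a·d ≤ 0 —
  (4)(1) + (-2)(2) = 0 ≤ 0
  (-3)(1) + (1)(2) = -1 ≤ 0
  (3)(1) + (-4)(2) = -5 ≤ 0
  (1)(1) + (-1)(2) = -1 ≤ 0
and d ≥ 0, so (0, 0) + t·d stays feasible for every t ≥ 0. Along this ray z = -4a - 6b changes by -16 per unit t, so z → −∞.

Unbounded — the objective can decrease without bound over the feasible region.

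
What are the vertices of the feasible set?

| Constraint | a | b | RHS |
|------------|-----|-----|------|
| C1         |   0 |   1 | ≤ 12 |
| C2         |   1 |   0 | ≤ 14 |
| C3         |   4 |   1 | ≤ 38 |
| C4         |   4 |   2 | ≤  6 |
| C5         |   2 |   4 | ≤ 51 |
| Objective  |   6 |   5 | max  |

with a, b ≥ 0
Each vertex is the intersection of two constraint boundaries that also satisfies all remaining constraints:
  a = 0 and b = 0 → (0, 0)
  4a + 2b = 6 and b = 0 → (1.5, 0)
  4a + 2b = 6 and a = 0 → (0, 3)

Vertices: (0, 0), (1.5, 0), (0, 3)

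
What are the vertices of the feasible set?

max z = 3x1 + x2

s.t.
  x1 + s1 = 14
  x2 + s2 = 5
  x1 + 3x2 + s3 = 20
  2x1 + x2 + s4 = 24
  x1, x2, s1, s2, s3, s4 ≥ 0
Each vertex is the intersection of two constraint boundaries that also satisfies all remaining constraints:
  x1 = 0 and x2 = 0 → (0, 0)
  2x1 + x2 = 24 and x2 = 0 → (12, 0)
  x1 + 3x2 = 20 and 2x1 + x2 = 24 → (10.4, 3.2)
  x2 = 5 and x1 + 3x2 = 20 → (5, 5)
  x2 = 5 and x1 = 0 → (0, 5)

Vertices: (0, 0), (12, 0), (10.4, 3.2), (5, 5), (0, 5)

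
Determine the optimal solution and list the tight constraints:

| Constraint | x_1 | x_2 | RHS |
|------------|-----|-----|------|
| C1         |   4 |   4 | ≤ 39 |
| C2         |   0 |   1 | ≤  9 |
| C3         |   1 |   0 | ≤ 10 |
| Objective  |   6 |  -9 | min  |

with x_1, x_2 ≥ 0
Optimal: x_1 = 0, x_2 = 9
Binding: C2, x_1 ≥ 0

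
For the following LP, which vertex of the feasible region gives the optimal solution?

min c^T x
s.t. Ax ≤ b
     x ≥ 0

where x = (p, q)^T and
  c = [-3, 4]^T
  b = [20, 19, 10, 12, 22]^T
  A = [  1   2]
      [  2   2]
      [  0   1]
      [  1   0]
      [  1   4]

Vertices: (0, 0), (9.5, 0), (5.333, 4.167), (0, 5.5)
(9.5, 0) with z = -28.5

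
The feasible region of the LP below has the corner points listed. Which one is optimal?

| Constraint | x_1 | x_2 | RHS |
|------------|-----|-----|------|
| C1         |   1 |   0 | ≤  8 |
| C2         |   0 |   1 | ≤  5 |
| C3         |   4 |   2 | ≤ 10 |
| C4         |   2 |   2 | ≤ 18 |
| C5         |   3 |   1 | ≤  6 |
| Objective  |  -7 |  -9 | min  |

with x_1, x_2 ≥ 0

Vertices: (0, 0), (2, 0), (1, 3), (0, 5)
(0, 5) with z = -45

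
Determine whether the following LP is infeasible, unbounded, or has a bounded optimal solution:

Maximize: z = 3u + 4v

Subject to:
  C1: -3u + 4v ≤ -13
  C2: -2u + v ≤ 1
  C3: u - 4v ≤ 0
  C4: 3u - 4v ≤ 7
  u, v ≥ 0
C4 requires 3u - 4v ≤ 7, while C1 (-3u + 4v ≤ -13) is equivalent to 3u - 4v ≥ 13. Together they would need 13 ≤ 3u - 4v ≤ 7, which is impossible since 13 > 7. No point satisfies all constraints.

Infeasible — the constraint set is empty.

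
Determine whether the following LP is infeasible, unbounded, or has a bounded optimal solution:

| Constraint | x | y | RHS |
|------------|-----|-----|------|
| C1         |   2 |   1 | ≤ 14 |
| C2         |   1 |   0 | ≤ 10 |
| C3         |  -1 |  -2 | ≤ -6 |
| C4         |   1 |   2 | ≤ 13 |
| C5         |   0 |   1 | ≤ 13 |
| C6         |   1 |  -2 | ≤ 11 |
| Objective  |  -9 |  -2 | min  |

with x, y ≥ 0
The point (7, 0) satisfies every constraint, so the LP is feasible; the constraints give x ≤ 10 and y ≤ 13, which with x, y ≥ 0 keep the feasible region inside a bounded box. A feasible, bounded LP attains a finite optimum at a vertex.

Bounded optimum: z* = -63 at (7, 0).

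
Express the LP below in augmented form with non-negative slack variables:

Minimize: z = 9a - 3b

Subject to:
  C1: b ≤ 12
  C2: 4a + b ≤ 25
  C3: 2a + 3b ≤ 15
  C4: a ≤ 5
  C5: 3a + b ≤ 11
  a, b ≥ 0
min z = 9a - 3b

s.t.
  b + s1 = 12
  4a + b + s2 = 25
  2a + 3b + s3 = 15
  a + s4 = 5
  3a + b + s5 = 11
  a, b, s1, s2, s3, s4, s5 ≥ 0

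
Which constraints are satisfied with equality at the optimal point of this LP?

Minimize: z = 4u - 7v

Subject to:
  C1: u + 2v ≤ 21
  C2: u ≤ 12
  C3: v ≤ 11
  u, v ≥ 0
Optimal: u = 0, v = 10.5
Slack at optimum:
  C1: slack = 0 (binding)
  C2: slack = 12
  C3: slack = 0.5
  u ≥ 0: u = 0 (binding)
  v ≥ 0: v = 10.5
Binding constraints: C1, u ≥ 0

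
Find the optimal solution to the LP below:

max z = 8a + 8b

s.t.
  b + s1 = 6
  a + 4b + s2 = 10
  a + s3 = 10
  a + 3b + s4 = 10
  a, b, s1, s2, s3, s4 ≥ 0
Each vertex is the intersection of two constraint boundaries that also satisfies all remaining constraints:
  a = 0 and b = 0 → (0, 0)
  a + 4b = 10 and a = 10 → (10, 0)
  a + 4b = 10 and a = 0 → (0, 2.5)

Evaluating z = 8a + 8b at each vertex:
  (0, 0): z = 0
  (10, 0): z = 80
  (0, 2.5): z = 20

The maximum is at (10, 0) with z = 80.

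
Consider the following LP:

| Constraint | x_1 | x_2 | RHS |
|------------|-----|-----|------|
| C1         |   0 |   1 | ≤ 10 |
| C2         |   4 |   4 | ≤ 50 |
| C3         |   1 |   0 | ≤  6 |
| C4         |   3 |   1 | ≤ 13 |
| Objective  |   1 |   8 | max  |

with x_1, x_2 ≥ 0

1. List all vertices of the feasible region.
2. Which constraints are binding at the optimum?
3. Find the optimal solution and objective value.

1. (0, 0), (4.333, 0), (1, 10), (0, 10)
2. C1, C4
3. x_1 = 1, x_2 = 10, z = 81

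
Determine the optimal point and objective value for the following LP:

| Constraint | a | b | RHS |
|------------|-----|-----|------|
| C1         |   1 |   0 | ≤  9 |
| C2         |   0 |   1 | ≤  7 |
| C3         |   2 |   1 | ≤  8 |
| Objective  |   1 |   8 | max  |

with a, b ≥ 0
a = 0.5, b = 7, z = 56.5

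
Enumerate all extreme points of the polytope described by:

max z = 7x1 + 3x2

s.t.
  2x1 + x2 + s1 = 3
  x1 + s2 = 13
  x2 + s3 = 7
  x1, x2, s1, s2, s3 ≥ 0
Each vertex is the intersection of two constraint boundaries that also satisfies all remaining constraints:
  x1 = 0 and x2 = 0 → (0, 0)
  2x1 + x2 = 3 and x2 = 0 → (1.5, 0)
  2x1 + x2 = 3 and x1 = 0 → (0, 3)

Vertices: (0, 0), (1.5, 0), (0, 3)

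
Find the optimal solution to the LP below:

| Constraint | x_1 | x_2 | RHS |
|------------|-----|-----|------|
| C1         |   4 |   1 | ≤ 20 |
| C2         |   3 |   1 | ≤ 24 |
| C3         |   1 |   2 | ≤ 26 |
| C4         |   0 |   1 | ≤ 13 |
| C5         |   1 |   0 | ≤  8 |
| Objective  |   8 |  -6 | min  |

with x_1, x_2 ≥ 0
Each vertex is the intersection of two constraint boundaries that also satisfies all remaining constraints:
  x_1 = 0 and x_2 = 0 → (0, 0)
  4x_1 + x_2 = 20 and x_2 = 0 → (5, 0)
  4x_1 + x_2 = 20 and x_1 + 2x_2 = 26 → (2, 12)
  x_1 + 2x_2 = 26 and x_2 = 13 → (0, 13)

Evaluating z = 8x_1 - 6x_2 at each vertex:
  (0, 0): z = 0
  (5, 0): z = 40
  (2, 12): z = -56
  (0, 13): z = -78

The minimum is at (0, 13) with z = -78.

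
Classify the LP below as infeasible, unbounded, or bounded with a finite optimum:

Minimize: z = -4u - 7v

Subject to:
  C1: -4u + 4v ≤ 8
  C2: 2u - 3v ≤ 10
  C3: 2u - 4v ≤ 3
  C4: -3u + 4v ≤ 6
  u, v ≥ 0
Feasible point: (0, 0) satisfies every constraint, so the LP is feasible.
Direction d = (3, 2): for each constraint row a, a·d ≤ 0 —
  (-4)(3) + (4)(2) = -4 ≤ 0
  (2)(3) + (-3)(2) = 0 ≤ 0
  (2)(3) + (-4)(2) = -2 ≤ 0
  (-3)(3) + (4)(2) = -1 ≤ 0
and d ≥ 0, so (0, 0) + t·d stays feasible for every t ≥ 0. Along this ray z = -4u - 7v changes by -26 per unit t, so z → −∞.

The LP is unbounded; z can be made arbitrarily small.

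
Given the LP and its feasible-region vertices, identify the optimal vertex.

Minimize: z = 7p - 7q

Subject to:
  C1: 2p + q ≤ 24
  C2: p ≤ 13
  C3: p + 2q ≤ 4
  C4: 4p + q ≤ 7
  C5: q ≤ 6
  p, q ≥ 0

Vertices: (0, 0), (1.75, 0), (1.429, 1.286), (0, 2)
Evaluating z = 7p - 7q at each vertex:
  (0, 0): z = 0
  (1.75, 0): z = 12.25
  (1.429, 1.286): z = 1
  (0, 2): z = -14

The smallest value is z = -14, attained at (0, 2).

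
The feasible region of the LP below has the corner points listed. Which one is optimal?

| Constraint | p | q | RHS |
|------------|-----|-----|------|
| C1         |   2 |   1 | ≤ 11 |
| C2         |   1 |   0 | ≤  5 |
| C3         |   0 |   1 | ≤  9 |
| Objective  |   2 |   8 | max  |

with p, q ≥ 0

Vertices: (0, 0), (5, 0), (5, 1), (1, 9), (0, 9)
Evaluating z = 2p + 8q at each vertex:
  (0, 0): z = 0
  (5, 0): z = 10
  (5, 1): z = 18
  (1, 9): z = 74
  (0, 9): z = 72

The largest value is z = 74, attained at (1, 9).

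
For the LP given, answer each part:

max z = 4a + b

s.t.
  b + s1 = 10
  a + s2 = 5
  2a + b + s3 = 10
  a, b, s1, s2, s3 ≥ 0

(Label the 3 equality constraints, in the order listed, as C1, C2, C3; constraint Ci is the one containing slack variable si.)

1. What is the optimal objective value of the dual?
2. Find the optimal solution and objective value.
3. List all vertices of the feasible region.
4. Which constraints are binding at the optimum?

1. 20 (by strong duality, equal to the primal optimum)
2. a = 5, b = 0, z = 20
3. (0, 0), (5, 0), (0, 10)
4. C2, C3, b ≥ 0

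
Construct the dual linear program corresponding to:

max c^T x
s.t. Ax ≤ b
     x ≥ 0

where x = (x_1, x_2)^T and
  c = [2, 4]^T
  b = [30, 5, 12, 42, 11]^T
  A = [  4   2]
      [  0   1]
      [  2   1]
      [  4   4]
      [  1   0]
Minimize: z = 30y1 + 5y2 + 12y3 + 42y4 + 11y5

Subject to:
  C1: -4y1 - 2y3 - 4y4 - y5 ≤ -2
  C2: -2y1 - y2 - y3 - 4y4 ≤ -4
  y1, y2, y3, y4, y5 ≥ 0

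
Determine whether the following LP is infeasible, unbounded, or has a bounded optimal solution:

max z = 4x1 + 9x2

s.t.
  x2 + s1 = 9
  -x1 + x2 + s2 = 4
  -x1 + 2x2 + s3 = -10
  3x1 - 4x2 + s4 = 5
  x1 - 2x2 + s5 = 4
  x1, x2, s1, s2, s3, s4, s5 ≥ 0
The row x1 - 2x2 + s5 = 4 with s5 ≥ 0 requires x1 - 2x2 ≤ 4, while the row -x1 + 2x2 + s3 = -10 with s3 ≥ 0 is equivalent to x1 - 2x2 ≥ 10. Together they would need 10 ≤ x1 - 2x2 ≤ 4, which is impossible since 10 > 4. No point satisfies all constraints.

Infeasible — the constraint set is empty.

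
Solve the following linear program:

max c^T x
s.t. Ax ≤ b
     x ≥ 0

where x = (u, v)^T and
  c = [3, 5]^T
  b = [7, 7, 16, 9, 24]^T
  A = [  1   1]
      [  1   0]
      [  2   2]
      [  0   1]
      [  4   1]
Each vertex is the intersection of two constraint boundaries that also satisfies all remaining constraints:
  u = 0 and v = 0 → (0, 0)
  4u + v = 24 and v = 0 → (6, 0)
  u + v = 7 and 4u + v = 24 → (5.667, 1.333)
  u + v = 7 and u = 0 → (0, 7)

Evaluating z = 3u + 5v at each vertex:
  (0, 0): z = 0
  (6, 0): z = 18
  (5.667, 1.333): z = 23.67
  (0, 7): z = 35

The maximum is at (0, 7) with z = 35.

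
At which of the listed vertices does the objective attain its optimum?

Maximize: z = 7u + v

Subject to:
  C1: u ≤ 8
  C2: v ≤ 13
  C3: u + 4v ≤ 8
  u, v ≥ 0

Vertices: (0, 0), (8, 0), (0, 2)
Evaluating z = 7u + v at each vertex:
  (0, 0): z = 0
  (8, 0): z = 56
  (0, 2): z = 2

The largest value is z = 56, attained at (8, 0).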